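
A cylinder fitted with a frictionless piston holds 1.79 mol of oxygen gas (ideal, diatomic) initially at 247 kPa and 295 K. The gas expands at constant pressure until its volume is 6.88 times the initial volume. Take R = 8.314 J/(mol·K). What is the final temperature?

V₁ = nRT₁/P₁ = 1.79×8.314×295/247 = 17.8 L.
Isobaric: P stays 247 kPa; V/T = const ⇒ T₂ = 2030 K, V₂ = 122 L.

2030 K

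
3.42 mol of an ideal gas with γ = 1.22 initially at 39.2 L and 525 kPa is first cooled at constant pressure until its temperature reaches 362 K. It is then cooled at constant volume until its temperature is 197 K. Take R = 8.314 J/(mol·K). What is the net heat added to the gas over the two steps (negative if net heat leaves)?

T₁ = P₁V₁/(nR) = 525×39.2/(3.42×8.314) = 724 K.
Step 1 — Isobaric: P stays 525 kPa; V/T = const ⇒ T₂ = 362 K, V₂ = 19.6 L.
W = PΔV = 525×(19.6−39.2) kPa·L = -10300 J.
ΔU = nCvΔT = 3.42×37.8×(362−724) = -46800 J.
Q = ΔU + W = nCpΔT = -57000 J.
State after step 1: P = 525 kPa, V = 19.6 L, T = 362 K.
Step 2 — Isochoric: V stays 19.6 L; P/T = const ⇒ T₂ = 197 K, P₂ = 286 kPa.
W = 0 (no volume change).
ΔU = nCvΔT = 3.42×37.8×(197−362) = -21300 J.
Q = ΔU = -21300 J.
Net over both steps: W = -10300 J, Q = -78400 J, ΔU = -68100 J.

-78400 J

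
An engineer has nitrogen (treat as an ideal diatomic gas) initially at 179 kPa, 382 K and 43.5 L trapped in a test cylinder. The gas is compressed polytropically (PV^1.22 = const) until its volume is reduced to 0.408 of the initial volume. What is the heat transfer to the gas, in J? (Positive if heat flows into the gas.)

-3470 J

n = P₁V₁/(RT₁) = 179×43.5/(8.314×382) = 2.45 mol.
Polytropic n=1.22: T₂ = T₁(V₁/V₂)^(n−1) = 382×(2.45)^0.22 = 465 K; P₂ = P₁(V₁/V₂)^n = 534 kPa.
W = (P₁V₁−P₂V₂)/(n−1) = (179×43.5−534×17.7)/0.22 = -7720 J.
ΔU = nCvΔT = 2.45×20.8×(465−382) = 4240 J.
Q = ΔU + W = -3470 J.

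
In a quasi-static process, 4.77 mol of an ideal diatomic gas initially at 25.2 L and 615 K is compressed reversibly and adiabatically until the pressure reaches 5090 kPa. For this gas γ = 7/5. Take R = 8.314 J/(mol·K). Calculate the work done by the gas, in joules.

P₁ = nRT₁/V₁ = 4.77×8.314×615/25.2 = 968 kPa.
Adiabatic: T₂/T₁ = (P₂/P₁)^((γ−1)/γ) ⇒ T₂ = 615×(5.26)^0.286 = 988 K; V₂ = 7.70 L.
ΔU = nCvΔT = 4.77×20.8×(988−615) = 37000 J.
Q = 0 for an adiabatic process, so W = −ΔU = -37000 J.

-37000 J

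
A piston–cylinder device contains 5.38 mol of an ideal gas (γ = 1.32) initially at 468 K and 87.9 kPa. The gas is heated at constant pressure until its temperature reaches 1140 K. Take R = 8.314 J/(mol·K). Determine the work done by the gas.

V₁ = nRT₁/P₁ = 5.38×8.314×468/87.9 = 238 L.
Isobaric: P stays 87.9 kPa; V/T = const ⇒ T₂ = 1140 K, V₂ = 580 L.
W = PΔV = 87.9×(580−238) kPa·L = 30100 J.

30100 J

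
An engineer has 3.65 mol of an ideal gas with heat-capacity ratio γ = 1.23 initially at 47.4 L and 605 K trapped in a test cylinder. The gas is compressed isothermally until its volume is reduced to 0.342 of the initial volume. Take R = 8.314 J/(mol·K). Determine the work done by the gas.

P₁ = nRT₁/V₁ = 3.65×8.314×605/47.4 = 387 kPa.
Isothermal: T stays 605 K; PV = const ⇒ V₂ = 16.2 L, P₂ = 1130 kPa.
W = nRT ln(V₂/V₁) = 3.65×8.314×605×ln(0.342) = -19700 J.

-19700 J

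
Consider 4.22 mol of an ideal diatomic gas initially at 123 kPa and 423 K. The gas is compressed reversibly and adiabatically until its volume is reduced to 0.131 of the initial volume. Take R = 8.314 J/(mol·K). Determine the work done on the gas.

46600 J

V₁ = nRT₁/P₁ = 4.22×8.314×423/123 = 121 L.
Adiabatic: TV^(γ−1) = const ⇒ T₂ = 423×(7.63)^0.400 = 954 K; PV^γ = const ⇒ P₂ = 2120 kPa.
ΔU = nCvΔT = 4.22×20.8×(954−423) = 46600 J.
Q = 0 for an adiabatic process, so W = −ΔU = -46600 J.
Work done on the gas = −W_by = 46600 J.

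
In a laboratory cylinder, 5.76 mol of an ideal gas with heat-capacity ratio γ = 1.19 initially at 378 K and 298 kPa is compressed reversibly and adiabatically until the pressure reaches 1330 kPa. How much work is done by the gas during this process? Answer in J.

-25700 J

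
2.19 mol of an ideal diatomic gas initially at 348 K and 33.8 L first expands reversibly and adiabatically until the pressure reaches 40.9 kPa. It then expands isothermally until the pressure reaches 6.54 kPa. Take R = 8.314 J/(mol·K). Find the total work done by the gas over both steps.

P₁ = nRT₁/V₁ = 2.19×8.314×348/33.8 = 187 kPa.
Step 1 — Adiabatic: T₂/T₁ = (P₂/P₁)^((γ−1)/γ) ⇒ T₂ = 348×(0.218)^0.286 = 225 K; V₂ = 100 L.
ΔU = nCvΔT = 2.19×20.8×(225−348) = -5590 J.
Q = 0 for an adiabatic process, so W = −ΔU = 5590 J.
State after step 1: P = 40.9 kPa, V = 100 L, T = 225 K.
Step 2 — Isothermal: T stays 225 K; PV = const ⇒ V₂ = 627 L, P₂ = 6.54 kPa.
ΔU = 0 (ideal gas, T constant).
W = nRT ln(V₂/V₁) = 2.19×8.314×225×ln(6.25) = 7520 J.
Q = ΔU + W = 7520 J.
Net over both steps: W = 13100 J, Q = 7520 J, ΔU = -5590 J.

13100 J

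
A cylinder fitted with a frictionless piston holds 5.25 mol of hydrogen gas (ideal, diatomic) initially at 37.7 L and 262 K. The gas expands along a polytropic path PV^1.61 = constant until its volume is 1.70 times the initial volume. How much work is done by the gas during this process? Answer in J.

5180 J

P₁ = nRT₁/V₁ = 5.25×8.314×262/37.7 = 303 kPa.
Polytropic n=1.61: T₂ = T₁(V₁/V₂)^(n−1) = 262×(0.588)^0.61 = 190 K; P₂ = P₁(V₁/V₂)^n = 129 kPa.
W = (P₁V₁−P₂V₂)/(n−1) = (303×37.7−129×64.1)/0.61 = 5180 J.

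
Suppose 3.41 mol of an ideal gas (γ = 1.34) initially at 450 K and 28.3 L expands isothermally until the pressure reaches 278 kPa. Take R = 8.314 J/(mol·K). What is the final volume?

45.9 L

P₁ = nRT₁/V₁ = 3.41×8.314×450/28.3 = 451 kPa.
Isothermal: T stays 450 K; PV = const ⇒ V₂ = 45.9 L, P₂ = 278 kPa.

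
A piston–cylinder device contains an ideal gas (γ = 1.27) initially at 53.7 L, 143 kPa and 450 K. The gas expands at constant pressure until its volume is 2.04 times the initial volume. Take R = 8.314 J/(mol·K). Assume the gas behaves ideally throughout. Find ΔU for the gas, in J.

n = P₁V₁/(RT₁) = 143×53.7/(8.314×450) = 2.05 mol.
Isobaric: P stays 143 kPa; V/T = const ⇒ T₂ = 918 K, V₂ = 110 L.
For an ideal gas ΔU = nCvΔT with Cv = R/(γ−1) = 30.8 J/(mol·K).
ΔU = 2.05×30.8×(918−450) = 29600 J.

29600 J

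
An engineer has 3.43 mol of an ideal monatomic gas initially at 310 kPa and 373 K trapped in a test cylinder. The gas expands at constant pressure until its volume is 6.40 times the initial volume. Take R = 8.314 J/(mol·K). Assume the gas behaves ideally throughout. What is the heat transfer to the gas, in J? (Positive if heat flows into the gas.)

144000 J

V₁ = nRT₁/P₁ = 3.43×8.314×373/310 = 34.3 L.
Isobaric: P stays 310 kPa; V/T = const ⇒ T₂ = 2390 K, V₂ = 220 L.
W = PΔV = 310×(220−34.3) kPa·L = 57400 J.
ΔU = nCvΔT = 3.43×12.5×(2390−373) = 86200 J.
Q = ΔU + W = nCpΔT = 144000 J.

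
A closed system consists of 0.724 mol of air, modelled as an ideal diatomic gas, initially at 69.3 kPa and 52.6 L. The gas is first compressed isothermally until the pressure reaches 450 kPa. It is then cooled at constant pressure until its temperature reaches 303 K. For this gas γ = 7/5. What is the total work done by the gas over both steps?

T₁ = P₁V₁/(nR) = 69.3×52.6/(0.724×8.314) = 606 K.
Step 1 — Isothermal: T stays 606 K; PV = const ⇒ V₂ = 8.10 L, P₂ = 450 kPa.
ΔU = 0 (ideal gas, T constant).
W = nRT ln(V₂/V₁) = 0.724×8.314×606×ln(0.154) = -6820 J.
Q = ΔU + W = -6820 J.
State after step 1: P = 450 kPa, V = 8.10 L, T = 606 K.
Step 2 — Isobaric: P stays 450 kPa; V/T = const ⇒ T₂ = 303 K, V₂ = 4.05 L.
W = PΔV = 450×(4.05−8.10) kPa·L = -1820 J.
ΔU = nCvΔT = 0.724×20.8×(303−606) = -4550 J.
Q = ΔU + W = nCpΔT = -6370 J.
Net over both steps: W = -8640 J, Q = -13200 J, ΔU = -4550 J.

-8640 J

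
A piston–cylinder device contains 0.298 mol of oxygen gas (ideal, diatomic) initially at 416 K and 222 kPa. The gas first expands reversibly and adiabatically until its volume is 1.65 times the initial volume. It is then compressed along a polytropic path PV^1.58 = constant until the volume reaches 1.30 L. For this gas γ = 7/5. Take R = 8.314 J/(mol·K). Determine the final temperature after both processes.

V₁ = nRT₁/P₁ = 0.298×8.314×416/222 = 4.64 L.
Step 1 — Adiabatic: TV^(γ−1) = const ⇒ T₂ = 416×(0.606)^0.400 = 340 K; PV^γ = const ⇒ P₂ = 110 kPa.
ΔU = nCvΔT = 0.298×20.8×(340−416) = -468 J.
Q = 0 for an adiabatic process, so W = −ΔU = 468 J.
State after step 1: P = 110 kPa, V = 7.66 L, T = 340 K.
Step 2 — Polytropic n=1.58: T₂ = T₁(V₁/V₂)^(n−1) = 340×(5.89)^0.58 = 953 K; P₂ = P₁(V₁/V₂)^n = 1820 kPa.
W = (P₁V₁−P₂V₂)/(n−1) = (110×7.66−1820×1.30)/0.58 = -2610 J.
ΔU = nCvΔT = 0.298×20.8×(953−340) = 3790 J.
Q = ΔU + W = 1180 J.
Net over both steps: W = -2150 J, Q = 1180 J, ΔU = 3320 J.

953 K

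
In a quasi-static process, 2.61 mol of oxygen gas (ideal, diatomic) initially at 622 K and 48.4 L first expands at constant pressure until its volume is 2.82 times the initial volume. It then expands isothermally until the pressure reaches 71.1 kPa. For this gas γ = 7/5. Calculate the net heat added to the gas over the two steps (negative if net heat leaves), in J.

P₁ = nRT₁/V₁ = 2.61×8.314×622/48.4 = 279 kPa.
Step 1 — Isobaric: P stays 279 kPa; V/T = const ⇒ T₂ = 1750 K, V₂ = 136 L.
W = PΔV = 279×(136−48.4) kPa·L = 24600 J.
ΔU = nCvΔT = 2.61×20.8×(1750−622) = 61400 J.
Q = ΔU + W = nCpΔT = 86000 J.
State after step 1: P = 279 kPa, V = 136 L, T = 1750 K.
Step 2 — Isothermal: T stays 1750 K; PV = const ⇒ V₂ = 535 L, P₂ = 71.1 kPa.
ΔU = 0 (ideal gas, T constant).
W = nRT ln(V₂/V₁) = 2.61×8.314×1750×ln(3.92) = 52000 J.
Q = ΔU + W = 52000 J.
Net over both steps: W = 76600 J, Q = 138000 J, ΔU = 61400 J.

138000 J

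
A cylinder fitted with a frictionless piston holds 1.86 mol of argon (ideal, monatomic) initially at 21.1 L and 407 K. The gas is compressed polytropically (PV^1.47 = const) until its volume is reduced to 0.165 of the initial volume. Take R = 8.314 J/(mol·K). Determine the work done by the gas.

P₁ = nRT₁/V₁ = 1.86×8.314×407/21.1 = 298 kPa.
Polytropic n=1.47: T₂ = T₁(V₁/V₂)^(n−1) = 407×(6.06)^0.47 = 949 K; P₂ = P₁(V₁/V₂)^n = 4220 kPa.
W = (P₁V₁−P₂V₂)/(n−1) = (298×21.1−4220×3.48)/0.47 = -17800 J.

-17800 J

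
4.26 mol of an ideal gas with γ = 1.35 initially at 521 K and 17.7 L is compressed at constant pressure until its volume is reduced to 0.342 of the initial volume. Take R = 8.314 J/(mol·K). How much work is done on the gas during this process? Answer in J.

12100 J

P₁ = nRT₁/V₁ = 4.26×8.314×521/17.7 = 1040 kPa.
Isobaric: P stays 1040 kPa; V/T = const ⇒ T₂ = 178 K, V₂ = 6.05 L.
W = PΔV = 1040×(6.05−17.7) kPa·L = -12100 J.
Work done on the gas = −W_by = 12100 J.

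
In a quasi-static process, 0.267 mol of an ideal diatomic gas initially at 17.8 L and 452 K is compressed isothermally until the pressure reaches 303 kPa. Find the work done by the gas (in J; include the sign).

-1690 J

P₁ = nRT₁/V₁ = 0.267×8.314×452/17.8 = 56.4 kPa.
Isothermal: T stays 452 K; PV = const ⇒ V₂ = 3.31 L, P₂ = 303 kPa.
W = nRT ln(V₂/V₁) = 0.267×8.314×452×ln(0.186) = -1690 J.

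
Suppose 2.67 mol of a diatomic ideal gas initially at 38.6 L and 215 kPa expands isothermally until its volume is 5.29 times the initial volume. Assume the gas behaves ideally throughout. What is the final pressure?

40.6 kPa

T₁ = P₁V₁/(nR) = 215×38.6/(2.67×8.314) = 374 K.
Isothermal: T stays 374 K; PV = const ⇒ V₂ = 204 L, P₂ = 40.6 kPa.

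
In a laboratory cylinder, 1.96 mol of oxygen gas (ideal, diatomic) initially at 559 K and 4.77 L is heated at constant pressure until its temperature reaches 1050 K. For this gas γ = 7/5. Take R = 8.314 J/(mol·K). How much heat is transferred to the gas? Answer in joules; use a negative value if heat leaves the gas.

P₁ = nRT₁/V₁ = 1.96×8.314×559/4.77 = 1910 kPa.
Isobaric: P stays 1910 kPa; V/T = const ⇒ T₂ = 1050 K, V₂ = 8.96 L.
W = PΔV = 1910×(8.96−4.77) kPa·L = 8000 J.
ΔU = nCvΔT = 1.96×20.8×(1050−559) = 20000 J.
Q = ΔU + W = nCpΔT = 28000 J.

28000 J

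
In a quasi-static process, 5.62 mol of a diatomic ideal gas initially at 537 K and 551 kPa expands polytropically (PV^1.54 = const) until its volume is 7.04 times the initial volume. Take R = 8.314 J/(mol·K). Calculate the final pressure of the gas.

27.3 kPa

V₁ = nRT₁/P₁ = 5.62×8.314×537/551 = 45.5 L.
Polytropic n=1.54: T₂ = T₁(V₁/V₂)^(n−1) = 537×(0.142)^0.54 = 187 K; P₂ = P₁(V₁/V₂)^n = 27.3 kPa.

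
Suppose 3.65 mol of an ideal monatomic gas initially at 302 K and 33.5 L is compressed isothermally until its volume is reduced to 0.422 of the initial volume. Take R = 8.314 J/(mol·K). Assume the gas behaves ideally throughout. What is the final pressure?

648 kPa

P₁ = nRT₁/V₁ = 3.65×8.314×302/33.5 = 274 kPa.
Isothermal: T stays 302 K; PV = const ⇒ V₂ = 14.1 L, P₂ = 648 kPa.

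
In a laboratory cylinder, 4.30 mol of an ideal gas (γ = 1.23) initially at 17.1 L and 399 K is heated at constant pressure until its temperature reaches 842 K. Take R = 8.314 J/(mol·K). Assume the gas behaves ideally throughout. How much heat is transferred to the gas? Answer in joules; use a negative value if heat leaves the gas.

84700 J

P₁ = nRT₁/V₁ = 4.30×8.314×399/17.1 = 834 kPa.
Isobaric: P stays 834 kPa; V/T = const ⇒ T₂ = 842 K, V₂ = 36.1 L.
W = PΔV = 834×(36.1−17.1) kPa·L = 15800 J.
ΔU = nCvΔT = 4.30×36.1×(842−399) = 68900 J.
Q = ΔU + W = nCpΔT = 84700 J.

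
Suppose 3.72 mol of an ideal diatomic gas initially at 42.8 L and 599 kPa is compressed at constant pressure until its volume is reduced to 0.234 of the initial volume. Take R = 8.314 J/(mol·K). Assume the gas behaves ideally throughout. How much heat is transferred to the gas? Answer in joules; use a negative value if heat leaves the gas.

T₁ = P₁V₁/(nR) = 599×42.8/(3.72×8.314) = 829 K.
Isobaric: P stays 599 kPa; V/T = const ⇒ T₂ = 194 K, V₂ = 10.0 L.
W = PΔV = 599×(10.0−42.8) kPa·L = -19600 J.
ΔU = nCvΔT = 3.72×20.8×(194−829) = -49100 J.
Q = ΔU + W = nCpΔT = -68700 J.

-68700 J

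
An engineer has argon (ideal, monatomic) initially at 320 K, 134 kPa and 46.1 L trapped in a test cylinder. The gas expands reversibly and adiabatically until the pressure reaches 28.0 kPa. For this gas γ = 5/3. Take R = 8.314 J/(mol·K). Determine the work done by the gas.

4310 J

n = P₁V₁/(RT₁) = 134×46.1/(8.314×320) = 2.32 mol.
Adiabatic: T₂/T₁ = (P₂/P₁)^((γ−1)/γ) ⇒ T₂ = 320×(0.209)^0.400 = 171 K; V₂ = 118 L.
ΔU = nCvΔT = 2.32×12.5×(171−320) = -4310 J.
Q = 0 for an adiabatic process, so W = −ΔU = 4310 J.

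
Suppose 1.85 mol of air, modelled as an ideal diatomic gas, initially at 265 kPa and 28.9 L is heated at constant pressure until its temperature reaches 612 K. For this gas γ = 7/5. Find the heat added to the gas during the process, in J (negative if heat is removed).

T₁ = P₁V₁/(nR) = 265×28.9/(1.85×8.314) = 498 K.
Isobaric: P stays 265 kPa; V/T = const ⇒ T₂ = 612 K, V₂ = 35.5 L.
W = PΔV = 265×(35.5−28.9) kPa·L = 1750 J.
ΔU = nCvΔT = 1.85×20.8×(612−498) = 4390 J.
Q = ΔU + W = nCpΔT = 6140 J.

6140 J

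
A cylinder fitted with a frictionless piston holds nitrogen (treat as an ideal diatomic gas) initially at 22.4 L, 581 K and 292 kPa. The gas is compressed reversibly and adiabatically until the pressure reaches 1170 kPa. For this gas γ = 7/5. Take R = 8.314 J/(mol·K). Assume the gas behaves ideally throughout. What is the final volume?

8.31 L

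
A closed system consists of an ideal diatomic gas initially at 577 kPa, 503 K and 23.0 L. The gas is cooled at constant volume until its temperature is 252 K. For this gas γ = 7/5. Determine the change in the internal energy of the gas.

n = P₁V₁/(RT₁) = 577×23.0/(8.314×503) = 3.17 mol.
Isochoric: V stays 23.0 L; P/T = const ⇒ T₂ = 252 K, P₂ = 289 kPa.
For an ideal gas ΔU = nCvΔT with Cv = (5/2)R = 20.8 J/(mol·K).
ΔU = 3.17×20.8×(252−503) = -16600 J.

-16600 J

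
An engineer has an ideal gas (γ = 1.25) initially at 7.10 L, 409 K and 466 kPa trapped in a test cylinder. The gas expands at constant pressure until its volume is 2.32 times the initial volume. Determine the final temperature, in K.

Isobaric: P stays 466 kPa; V/T = const ⇒ T₂ = 949 K, V₂ = 16.5 L.

949 K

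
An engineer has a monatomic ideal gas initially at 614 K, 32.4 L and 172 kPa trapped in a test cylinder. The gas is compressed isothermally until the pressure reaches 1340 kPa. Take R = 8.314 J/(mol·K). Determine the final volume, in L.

4.16 L

Isothermal: T stays 614 K; PV = const ⇒ V₂ = 4.16 L, P₂ = 1340 kPa.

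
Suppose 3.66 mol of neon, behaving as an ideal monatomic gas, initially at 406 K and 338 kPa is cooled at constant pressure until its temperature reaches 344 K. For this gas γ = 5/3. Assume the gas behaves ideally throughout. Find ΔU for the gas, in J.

V₁ = nRT₁/P₁ = 3.66×8.314×406/338 = 36.6 L.
Isobaric: P stays 338 kPa; V/T = const ⇒ T₂ = 344 K, V₂ = 31.0 L.
For an ideal gas ΔU = nCvΔT with Cv = (3/2)R = 12.5 J/(mol·K).
ΔU = 3.66×12.5×(344−406) = -2830 J.

-2830 J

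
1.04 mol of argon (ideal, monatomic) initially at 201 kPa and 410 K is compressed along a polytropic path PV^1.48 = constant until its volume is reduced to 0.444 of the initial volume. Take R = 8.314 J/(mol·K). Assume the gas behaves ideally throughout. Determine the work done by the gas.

-3520 J

V₁ = nRT₁/P₁ = 1.04×8.314×410/201 = 17.6 L.
Polytropic n=1.48: T₂ = T₁(V₁/V₂)^(n−1) = 410×(2.25)^0.48 = 605 K; P₂ = P₁(V₁/V₂)^n = 668 kPa.
W = (P₁V₁−P₂V₂)/(n−1) = (201×17.6−668×7.83)/0.48 = -3520 J.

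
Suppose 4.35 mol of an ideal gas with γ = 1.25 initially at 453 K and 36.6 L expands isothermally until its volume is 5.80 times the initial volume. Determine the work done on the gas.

-28800 J

P₁ = nRT₁/V₁ = 4.35×8.314×453/36.6 = 448 kPa.
Isothermal: T stays 453 K; PV = const ⇒ V₂ = 212 L, P₂ = 77.2 kPa.
W = nRT ln(V₂/V₁) = 4.35×8.314×453×ln(5.80) = 28800 J.
Work done on the gas = −W_by = -28800 J.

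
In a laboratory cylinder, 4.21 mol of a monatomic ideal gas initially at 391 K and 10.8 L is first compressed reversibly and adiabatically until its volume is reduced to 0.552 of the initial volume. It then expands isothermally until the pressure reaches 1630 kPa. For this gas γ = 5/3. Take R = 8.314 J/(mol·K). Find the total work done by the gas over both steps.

P₁ = nRT₁/V₁ = 4.21×8.314×391/10.8 = 1270 kPa.
Step 1 — Adiabatic: TV^(γ−1) = const ⇒ T₂ = 391×(1.81)^0.667 = 581 K; PV^γ = const ⇒ P₂ = 3410 kPa.
ΔU = nCvΔT = 4.21×12.5×(581−391) = 9980 J.
Q = 0 for an adiabatic process, so W = −ΔU = -9980 J.
State after step 1: P = 3410 kPa, V = 5.96 L, T = 581 K.
Step 2 — Isothermal: T stays 581 K; PV = const ⇒ V₂ = 12.5 L, P₂ = 1630 kPa.
ΔU = 0 (ideal gas, T constant).
W = nRT ln(V₂/V₁) = 4.21×8.314×581×ln(2.09) = 15000 J.
Q = ΔU + W = 15000 J.
Net over both steps: W = 5040 J, Q = 15000 J, ΔU = 9980 J.

5040 J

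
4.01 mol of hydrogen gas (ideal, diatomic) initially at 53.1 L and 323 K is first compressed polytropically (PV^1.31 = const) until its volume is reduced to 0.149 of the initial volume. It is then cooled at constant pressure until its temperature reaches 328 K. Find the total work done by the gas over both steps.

-36400 J

P₁ = nRT₁/V₁ = 4.01×8.314×323/53.1 = 203 kPa.
Step 1 — Polytropic n=1.31: T₂ = T₁(V₁/V₂)^(n−1) = 323×(6.71)^0.31 = 583 K; P₂ = P₁(V₁/V₂)^n = 2460 kPa.
W = (P₁V₁−P₂V₂)/(n−1) = (203×53.1−2460×7.91)/0.31 = -27900 J.
ΔU = nCvΔT = 4.01×20.8×(583−323) = 21700 J.
Q = ΔU + W = -6290 J.
State after step 1: P = 2460 kPa, V = 7.91 L, T = 583 K.
Step 2 — Isobaric: P stays 2460 kPa; V/T = const ⇒ T₂ = 328 K, V₂ = 4.45 L.
W = PΔV = 2460×(4.45−7.91) kPa·L = -8490 J.
ΔU = nCvΔT = 4.01×20.8×(328−583) = -21200 J.
Q = ΔU + W = nCpΔT = -29700 J.
Net over both steps: W = -36400 J, Q = -36000 J, ΔU = 417 J.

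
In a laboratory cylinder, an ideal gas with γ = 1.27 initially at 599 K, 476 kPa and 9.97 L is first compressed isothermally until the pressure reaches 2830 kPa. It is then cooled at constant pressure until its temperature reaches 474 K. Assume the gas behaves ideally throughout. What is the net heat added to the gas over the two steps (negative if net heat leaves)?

n = P₁V₁/(RT₁) = 476×9.97/(8.314×599) = 0.953 mol.
Step 1 — Isothermal: T stays 599 K; PV = const ⇒ V₂ = 1.68 L, P₂ = 2830 kPa.
ΔU = 0 (ideal gas, T constant).
W = nRT ln(V₂/V₁) = 0.953×8.314×599×ln(0.168) = -8460 J.
Q = ΔU + W = -8460 J.
State after step 1: P = 2830 kPa, V = 1.68 L, T = 599 K.
Step 2 — Isobaric: P stays 2830 kPa; V/T = const ⇒ T₂ = 474 K, V₂ = 1.33 L.
W = PΔV = 2830×(1.33−1.68) kPa·L = -990 J.
ΔU = nCvΔT = 0.953×30.8×(474−599) = -3670 J.
Q = ΔU + W = nCpΔT = -4660 J.
Net over both steps: W = -9450 J, Q = -13100 J, ΔU = -3670 J.

-13100 J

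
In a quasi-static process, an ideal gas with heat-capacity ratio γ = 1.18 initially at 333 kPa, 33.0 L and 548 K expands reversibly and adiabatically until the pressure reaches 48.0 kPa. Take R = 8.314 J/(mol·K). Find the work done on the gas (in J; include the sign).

-15600 J

n = P₁V₁/(RT₁) = 333×33.0/(8.314×548) = 2.41 mol.
Adiabatic: T₂/T₁ = (P₂/P₁)^((γ−1)/γ) ⇒ T₂ = 548×(0.144)^0.153 = 408 K; V₂ = 170 L.
ΔU = nCvΔT = 2.41×46.2×(408−548) = -15600 J.
Q = 0 for an adiabatic process, so W = −ΔU = 15600 J.
Work done on the gas = −W_by = -15600 J.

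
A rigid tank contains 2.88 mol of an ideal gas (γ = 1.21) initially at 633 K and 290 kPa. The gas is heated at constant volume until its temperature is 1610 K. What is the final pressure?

V₁ = nRT₁/P₁ = 2.88×8.314×633/290 = 52.3 L.
Isochoric: V stays 52.3 L; P/T = const ⇒ T₂ = 1610 K, P₂ = 738 kPa.

738 kPa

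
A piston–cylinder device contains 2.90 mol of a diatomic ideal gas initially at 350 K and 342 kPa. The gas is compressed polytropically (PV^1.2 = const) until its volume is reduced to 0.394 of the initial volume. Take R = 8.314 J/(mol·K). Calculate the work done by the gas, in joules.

-8640 J

V₁ = nRT₁/P₁ = 2.90×8.314×350/342 = 24.7 L.
Polytropic n=1.2: T₂ = T₁(V₁/V₂)^(n−1) = 350×(2.54)^0.20 = 422 K; P₂ = P₁(V₁/V₂)^n = 1050 kPa.
W = (P₁V₁−P₂V₂)/(n−1) = (342×24.7−1050×9.72)/0.20 = -8640 J.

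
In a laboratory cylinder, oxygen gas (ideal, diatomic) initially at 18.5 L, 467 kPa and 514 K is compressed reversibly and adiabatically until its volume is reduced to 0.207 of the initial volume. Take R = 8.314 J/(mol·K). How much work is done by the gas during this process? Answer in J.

-19000 J

n = P₁V₁/(RT₁) = 467×18.5/(8.314×514) = 2.02 mol.
Adiabatic: TV^(γ−1) = const ⇒ T₂ = 514×(4.83)^0.400 = 965 K; PV^γ = const ⇒ P₂ = 4240 kPa.
ΔU = nCvΔT = 2.02×20.8×(965−514) = 19000 J.
Q = 0 for an adiabatic process, so W = −ΔU = -19000 J.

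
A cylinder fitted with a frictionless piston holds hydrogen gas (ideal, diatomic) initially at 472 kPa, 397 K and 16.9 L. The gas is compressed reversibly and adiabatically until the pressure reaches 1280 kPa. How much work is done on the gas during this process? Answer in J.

6580 J

n = P₁V₁/(RT₁) = 472×16.9/(8.314×397) = 2.42 mol.
Adiabatic: T₂/T₁ = (P₂/P₁)^((γ−1)/γ) ⇒ T₂ = 397×(2.71)^0.286 = 528 K; V₂ = 8.29 L.
ΔU = nCvΔT = 2.42×20.8×(528−397) = 6580 J.
Q = 0 for an adiabatic process, so W = −ΔU = -6580 J.
Work done on the gas = −W_by = 6580 J.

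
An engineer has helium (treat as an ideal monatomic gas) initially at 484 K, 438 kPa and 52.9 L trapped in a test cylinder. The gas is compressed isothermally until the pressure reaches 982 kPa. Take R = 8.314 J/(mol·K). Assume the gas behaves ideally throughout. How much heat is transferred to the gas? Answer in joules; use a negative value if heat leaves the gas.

n = P₁V₁/(RT₁) = 438×52.9/(8.314×484) = 5.76 mol.
Isothermal: T stays 484 K; PV = const ⇒ V₂ = 23.6 L, P₂ = 982 kPa.
ΔU = 0 (ideal gas, T constant).
W = nRT ln(V₂/V₁) = 5.76×8.314×484×ln(0.446) = -18700 J.
Q = ΔU + W = -18700 J.

-18700 J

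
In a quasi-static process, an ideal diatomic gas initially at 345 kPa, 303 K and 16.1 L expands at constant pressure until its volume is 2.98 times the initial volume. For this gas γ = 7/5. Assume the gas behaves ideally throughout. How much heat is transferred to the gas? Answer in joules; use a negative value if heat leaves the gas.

38500 J

n = P₁V₁/(RT₁) = 345×16.1/(8.314×303) = 2.20 mol.
Isobaric: P stays 345 kPa; V/T = const ⇒ T₂ = 903 K, V₂ = 48.0 L.
W = PΔV = 345×(48.0−16.1) kPa·L = 11000 J.
ΔU = nCvΔT = 2.20×20.8×(903−303) = 27500 J.
Q = ΔU + W = nCpΔT = 38500 J.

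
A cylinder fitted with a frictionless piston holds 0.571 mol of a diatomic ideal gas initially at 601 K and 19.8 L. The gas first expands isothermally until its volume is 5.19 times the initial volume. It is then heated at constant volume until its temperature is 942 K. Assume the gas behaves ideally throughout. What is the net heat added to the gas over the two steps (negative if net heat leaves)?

P₁ = nRT₁/V₁ = 0.571×8.314×601/19.8 = 144 kPa.
Step 1 — Isothermal: T stays 601 K; PV = const ⇒ V₂ = 103 L, P₂ = 27.8 kPa.
ΔU = 0 (ideal gas, T constant).
W = nRT ln(V₂/V₁) = 0.571×8.314×601×ln(5.19) = 4700 J.
Q = ΔU + W = 4700 J.
State after step 1: P = 27.8 kPa, V = 103 L, T = 601 K.
Step 2 — Isochoric: V stays 103 L; P/T = const ⇒ T₂ = 942 K, P₂ = 43.5 kPa.
W = 0 (no volume change).
ΔU = nCvΔT = 0.571×20.8×(942−601) = 4050 J.
Q = ΔU = 4050 J.
Net over both steps: W = 4700 J, Q = 8750 J, ΔU = 4050 J.

8750 J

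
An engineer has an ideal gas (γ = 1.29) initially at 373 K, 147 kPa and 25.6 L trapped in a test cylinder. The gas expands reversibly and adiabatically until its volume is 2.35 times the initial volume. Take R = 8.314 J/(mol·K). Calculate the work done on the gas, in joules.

n = P₁V₁/(RT₁) = 147×25.6/(8.314×373) = 1.21 mol.
Adiabatic: TV^(γ−1) = const ⇒ T₂ = 373×(0.426)^0.290 = 291 K; PV^γ = const ⇒ P₂ = 48.8 kPa.
ΔU = nCvΔT = 1.21×28.7×(291−373) = -2850 J.
Q = 0 for an adiabatic process, so W = −ΔU = 2850 J.
Work done on the gas = −W_by = -2850 J.

-2850 J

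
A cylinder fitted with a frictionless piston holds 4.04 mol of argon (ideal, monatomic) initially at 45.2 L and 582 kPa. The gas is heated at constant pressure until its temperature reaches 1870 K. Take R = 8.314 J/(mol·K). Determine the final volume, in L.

108 L

T₁ = P₁V₁/(nR) = 582×45.2/(4.04×8.314) = 783 K.
Isobaric: P stays 582 kPa; V/T = const ⇒ T₂ = 1870 K, V₂ = 108 L.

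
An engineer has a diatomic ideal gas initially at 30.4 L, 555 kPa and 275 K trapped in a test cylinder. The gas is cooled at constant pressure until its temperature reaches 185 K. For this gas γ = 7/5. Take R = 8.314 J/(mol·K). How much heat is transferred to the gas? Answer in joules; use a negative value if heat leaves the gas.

-19300 J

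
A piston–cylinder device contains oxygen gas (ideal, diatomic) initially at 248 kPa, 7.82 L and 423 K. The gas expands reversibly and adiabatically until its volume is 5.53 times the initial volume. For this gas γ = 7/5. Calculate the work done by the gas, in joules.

2400 J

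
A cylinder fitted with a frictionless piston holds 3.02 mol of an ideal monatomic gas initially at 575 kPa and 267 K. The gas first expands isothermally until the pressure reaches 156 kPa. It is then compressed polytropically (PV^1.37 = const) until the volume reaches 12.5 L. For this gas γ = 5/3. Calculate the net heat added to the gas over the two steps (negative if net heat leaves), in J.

4080 J

V₁ = nRT₁/P₁ = 3.02×8.314×267/575 = 11.7 L.
Step 1 — Isothermal: T stays 267 K; PV = const ⇒ V₂ = 43.0 L, P₂ = 156 kPa.
ΔU = 0 (ideal gas, T constant).
W = nRT ln(V₂/V₁) = 3.02×8.314×267×ln(3.69) = 8750 J.
Q = ΔU + W = 8750 J.
State after step 1: P = 156 kPa, V = 43.0 L, T = 267 K.
Step 2 — Polytropic n=1.37: T₂ = T₁(V₁/V₂)^(n−1) = 267×(3.44)^0.37 = 422 K; P₂ = P₁(V₁/V₂)^n = 847 kPa.
W = (P₁V₁−P₂V₂)/(n−1) = (156×43.0−847×12.5)/0.37 = -10500 J.
ΔU = nCvΔT = 3.02×12.5×(422−267) = 5820 J.
Q = ΔU + W = -4670 J.
Net over both steps: W = -1750 J, Q = 4080 J, ΔU = 5820 J.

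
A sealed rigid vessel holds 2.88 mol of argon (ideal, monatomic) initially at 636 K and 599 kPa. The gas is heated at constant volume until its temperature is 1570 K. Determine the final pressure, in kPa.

1480 kPa

V₁ = nRT₁/P₁ = 2.88×8.314×636/599 = 25.4 L.
Isochoric: V stays 25.4 L; P/T = const ⇒ T₂ = 1570 K, P₂ = 1480 kPa.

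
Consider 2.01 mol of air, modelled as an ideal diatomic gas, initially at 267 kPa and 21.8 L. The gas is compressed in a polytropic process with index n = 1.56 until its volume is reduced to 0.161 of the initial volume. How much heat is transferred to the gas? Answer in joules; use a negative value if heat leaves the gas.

T₁ = P₁V₁/(nR) = 267×21.8/(2.01×8.314) = 348 K.
Polytropic n=1.56: T₂ = T₁(V₁/V₂)^(n−1) = 348×(6.21)^0.56 = 969 K; P₂ = P₁(V₁/V₂)^n = 4610 kPa.
W = (P₁V₁−P₂V₂)/(n−1) = (267×21.8−4610×3.51)/0.56 = -18500 J.
ΔU = nCvΔT = 2.01×20.8×(969−348) = 25900 J.
Q = ΔU + W = 7400 J.

7400 J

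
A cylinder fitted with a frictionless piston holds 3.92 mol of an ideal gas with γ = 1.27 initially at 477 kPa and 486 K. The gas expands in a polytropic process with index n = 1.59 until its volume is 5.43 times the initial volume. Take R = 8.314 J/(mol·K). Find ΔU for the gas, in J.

-37000 J

V₁ = nRT₁/P₁ = 3.92×8.314×486/477 = 33.2 L.
Polytropic n=1.59: T₂ = T₁(V₁/V₂)^(n−1) = 486×(0.184)^0.59 = 179 K; P₂ = P₁(V₁/V₂)^n = 32.4 kPa.
For an ideal gas ΔU = nCvΔT with Cv = R/(γ−1) = 30.8 J/(mol·K).
ΔU = 3.92×30.8×(179−486) = -37000 J.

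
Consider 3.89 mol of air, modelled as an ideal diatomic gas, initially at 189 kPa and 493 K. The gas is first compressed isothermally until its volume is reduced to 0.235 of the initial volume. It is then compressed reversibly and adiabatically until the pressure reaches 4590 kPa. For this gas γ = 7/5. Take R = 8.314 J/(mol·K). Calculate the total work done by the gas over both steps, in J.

V₁ = nRT₁/P₁ = 3.89×8.314×493/189 = 84.4 L.
Step 1 — Isothermal: T stays 493 K; PV = const ⇒ V₂ = 19.8 L, P₂ = 804 kPa.
ΔU = 0 (ideal gas, T constant).
W = nRT ln(V₂/V₁) = 3.89×8.314×493×ln(0.235) = -23100 J.
Q = ΔU + W = -23100 J.
State after step 1: P = 804 kPa, V = 19.8 L, T = 493 K.
Step 2 — Adiabatic: T₂/T₁ = (P₂/P₁)^((γ−1)/γ) ⇒ T₂ = 493×(5.71)^0.286 = 811 K; V₂ = 5.71 L.
ΔU = nCvΔT = 3.89×20.8×(811−493) = 25700 J.
Q = 0 for an adiabatic process, so W = −ΔU = -25700 J.
Net over both steps: W = -48800 J, Q = -23100 J, ΔU = 25700 J.

-48800 J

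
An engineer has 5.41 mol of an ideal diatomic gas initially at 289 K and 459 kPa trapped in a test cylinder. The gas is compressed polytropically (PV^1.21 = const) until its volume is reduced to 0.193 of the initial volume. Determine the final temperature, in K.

408 K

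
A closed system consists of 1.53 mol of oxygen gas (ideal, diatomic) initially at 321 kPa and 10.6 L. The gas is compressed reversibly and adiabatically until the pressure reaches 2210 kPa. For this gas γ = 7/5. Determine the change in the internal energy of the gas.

T₁ = P₁V₁/(nR) = 321×10.6/(1.53×8.314) = 267 K.
Adiabatic: T₂/T₁ = (P₂/P₁)^((γ−1)/γ) ⇒ T₂ = 267×(6.88)^0.286 = 464 K; V₂ = 2.67 L.
For an ideal gas ΔU = nCvΔT with Cv = (5/2)R = 20.8 J/(mol·K).
ΔU = 1.53×20.8×(464−267) = 6260 J.

6260 J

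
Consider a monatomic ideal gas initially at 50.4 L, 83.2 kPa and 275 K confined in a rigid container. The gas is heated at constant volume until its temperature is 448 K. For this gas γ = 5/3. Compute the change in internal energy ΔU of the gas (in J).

n = P₁V₁/(RT₁) = 83.2×50.4/(8.314×275) = 1.83 mol.
Isochoric: V stays 50.4 L; P/T = const ⇒ T₂ = 448 K, P₂ = 136 kPa.
For an ideal gas ΔU = nCvΔT with Cv = (3/2)R = 12.5 J/(mol·K).
ΔU = 1.83×12.5×(448−275) = 3960 J.

3960 J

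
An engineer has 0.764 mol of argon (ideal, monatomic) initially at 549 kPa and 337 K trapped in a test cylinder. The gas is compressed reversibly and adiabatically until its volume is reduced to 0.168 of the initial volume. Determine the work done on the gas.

V₁ = nRT₁/P₁ = 0.764×8.314×337/549 = 3.90 L.
Adiabatic: TV^(γ−1) = const ⇒ T₂ = 337×(5.95)^0.667 = 1110 K; PV^γ = const ⇒ P₂ = 10700 kPa.
ΔU = nCvΔT = 0.764×12.5×(1110−337) = 7340 J.
Q = 0 for an adiabatic process, so W = −ΔU = -7340 J.
Work done on the gas = −W_by = 7340 J.

7340 J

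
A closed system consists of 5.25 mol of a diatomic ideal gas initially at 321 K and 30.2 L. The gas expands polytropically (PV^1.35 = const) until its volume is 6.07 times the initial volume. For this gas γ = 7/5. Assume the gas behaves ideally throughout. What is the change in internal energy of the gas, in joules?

P₁ = nRT₁/V₁ = 5.25×8.314×321/30.2 = 464 kPa.
Polytropic n=1.35: T₂ = T₁(V₁/V₂)^(n−1) = 321×(0.165)^0.35 = 171 K; P₂ = P₁(V₁/V₂)^n = 40.7 kPa.
For an ideal gas ΔU = nCvΔT with Cv = (5/2)R = 20.8 J/(mol·K).
ΔU = 5.25×20.8×(171−321) = -16400 J.

-16400 J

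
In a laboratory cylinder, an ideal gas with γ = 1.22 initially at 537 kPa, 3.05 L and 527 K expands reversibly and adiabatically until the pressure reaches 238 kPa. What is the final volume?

5.94 L

Adiabatic: T₂/T₁ = (P₂/P₁)^((γ−1)/γ) ⇒ T₂ = 527×(0.443)^0.180 = 455 K; V₂ = 5.94 L.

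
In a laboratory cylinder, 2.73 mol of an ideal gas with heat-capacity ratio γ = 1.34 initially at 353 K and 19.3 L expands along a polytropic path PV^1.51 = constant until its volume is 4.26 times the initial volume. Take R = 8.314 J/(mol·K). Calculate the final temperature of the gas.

169 K

P₁ = nRT₁/V₁ = 2.73×8.314×353/19.3 = 415 kPa.
Polytropic n=1.51: T₂ = T₁(V₁/V₂)^(n−1) = 353×(0.235)^0.51 = 169 K; P₂ = P₁(V₁/V₂)^n = 46.5 kPa.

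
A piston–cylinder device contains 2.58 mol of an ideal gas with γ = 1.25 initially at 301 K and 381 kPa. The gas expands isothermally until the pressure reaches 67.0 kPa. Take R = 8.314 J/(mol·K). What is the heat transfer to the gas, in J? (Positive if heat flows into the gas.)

11200 J

V₁ = nRT₁/P₁ = 2.58×8.314×301/381 = 16.9 L.
Isothermal: T stays 301 K; PV = const ⇒ V₂ = 96.4 L, P₂ = 67.0 kPa.
ΔU = 0 (ideal gas, T constant).
W = nRT ln(V₂/V₁) = 2.58×8.314×301×ln(5.69) = 11200 J.
Q = ΔU + W = 11200 J.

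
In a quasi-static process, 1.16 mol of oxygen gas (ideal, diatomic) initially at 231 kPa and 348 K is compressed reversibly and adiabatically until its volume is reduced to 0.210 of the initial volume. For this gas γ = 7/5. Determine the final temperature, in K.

650 K

V₁ = nRT₁/P₁ = 1.16×8.314×348/231 = 14.5 L.
Adiabatic: TV^(γ−1) = const ⇒ T₂ = 348×(4.76)^0.400 = 650 K; PV^γ = const ⇒ P₂ = 2050 kPa.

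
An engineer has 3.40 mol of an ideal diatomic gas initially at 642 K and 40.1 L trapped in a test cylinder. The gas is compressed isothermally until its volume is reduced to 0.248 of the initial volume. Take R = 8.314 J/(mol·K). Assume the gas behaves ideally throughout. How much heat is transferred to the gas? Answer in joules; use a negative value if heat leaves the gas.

P₁ = nRT₁/V₁ = 3.40×8.314×642/40.1 = 453 kPa.
Isothermal: T stays 642 K; PV = const ⇒ V₂ = 9.94 L, P₂ = 1820 kPa.
ΔU = 0 (ideal gas, T constant).
W = nRT ln(V₂/V₁) = 3.40×8.314×642×ln(0.248) = -25300 J.
Q = ΔU + W = -25300 J.

-25300 J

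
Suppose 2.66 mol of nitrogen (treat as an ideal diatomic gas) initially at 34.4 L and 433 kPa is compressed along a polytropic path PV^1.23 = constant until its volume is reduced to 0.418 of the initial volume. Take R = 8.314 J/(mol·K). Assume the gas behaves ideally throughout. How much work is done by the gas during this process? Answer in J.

-14400 J

T₁ = P₁V₁/(nR) = 433×34.4/(2.66×8.314) = 674 K.
Polytropic n=1.23: T₂ = T₁(V₁/V₂)^(n−1) = 674×(2.39)^0.23 = 823 K; P₂ = P₁(V₁/V₂)^n = 1270 kPa.
W = (P₁V₁−P₂V₂)/(n−1) = (433×34.4−1270×14.4)/0.23 = -14400 J.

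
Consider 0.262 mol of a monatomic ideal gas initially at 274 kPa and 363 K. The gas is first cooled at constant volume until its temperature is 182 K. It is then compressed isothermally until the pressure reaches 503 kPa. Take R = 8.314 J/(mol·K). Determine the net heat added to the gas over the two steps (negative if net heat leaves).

-1110 J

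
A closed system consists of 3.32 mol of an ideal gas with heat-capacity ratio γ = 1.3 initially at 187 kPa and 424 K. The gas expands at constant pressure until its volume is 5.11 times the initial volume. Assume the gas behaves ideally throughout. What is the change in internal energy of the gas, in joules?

V₁ = nRT₁/P₁ = 3.32×8.314×424/187 = 62.6 L.
Isobaric: P stays 187 kPa; V/T = const ⇒ T₂ = 2170 K, V₂ = 320 L.
For an ideal gas ΔU = nCvΔT with Cv = R/(γ−1) = 27.7 J/(mol·K).
ΔU = 3.32×27.7×(2170−424) = 160000 J.

160000 J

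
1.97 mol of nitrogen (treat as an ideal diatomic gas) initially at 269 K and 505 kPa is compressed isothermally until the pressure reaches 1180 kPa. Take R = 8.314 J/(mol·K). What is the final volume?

3.73 L

V₁ = nRT₁/P₁ = 1.97×8.314×269/505 = 8.72 L.
Isothermal: T stays 269 K; PV = const ⇒ V₂ = 3.73 L, P₂ = 1180 kPa.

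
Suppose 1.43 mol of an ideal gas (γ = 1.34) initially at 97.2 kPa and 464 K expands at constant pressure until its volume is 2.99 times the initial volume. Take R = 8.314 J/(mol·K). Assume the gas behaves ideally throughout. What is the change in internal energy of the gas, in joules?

V₁ = nRT₁/P₁ = 1.43×8.314×464/97.2 = 56.8 L.
Isobaric: P stays 97.2 kPa; V/T = const ⇒ T₂ = 1390 K, V₂ = 170 L.
For an ideal gas ΔU = nCvΔT with Cv = R/(γ−1) = 24.5 J/(mol·K).
ΔU = 1.43×24.5×(1390−464) = 32300 J.

32300 J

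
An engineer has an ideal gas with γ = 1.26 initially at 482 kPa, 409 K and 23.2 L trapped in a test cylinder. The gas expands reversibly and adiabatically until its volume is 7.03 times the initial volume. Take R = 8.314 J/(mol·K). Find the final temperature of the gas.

246 K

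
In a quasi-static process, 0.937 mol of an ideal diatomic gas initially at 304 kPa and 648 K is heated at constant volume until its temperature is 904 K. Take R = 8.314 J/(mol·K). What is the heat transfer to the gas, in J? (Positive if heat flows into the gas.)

4990 J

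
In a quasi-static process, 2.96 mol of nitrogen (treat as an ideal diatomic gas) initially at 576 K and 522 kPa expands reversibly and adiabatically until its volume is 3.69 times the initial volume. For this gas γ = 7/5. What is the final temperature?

342 K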